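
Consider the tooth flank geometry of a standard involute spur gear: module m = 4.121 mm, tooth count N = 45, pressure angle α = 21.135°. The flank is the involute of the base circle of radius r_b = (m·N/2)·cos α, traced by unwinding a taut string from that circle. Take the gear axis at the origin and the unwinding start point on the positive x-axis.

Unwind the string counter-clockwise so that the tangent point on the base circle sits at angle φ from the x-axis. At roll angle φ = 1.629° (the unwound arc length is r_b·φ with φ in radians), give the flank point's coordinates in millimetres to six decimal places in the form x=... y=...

pitch radius r_p = m·N/2 = 4.121·45/2 = 92.722500
base radius r_b = r_p·cos α = 92.722500·cos 21.135° = 86.485377
roll angle φ = 1.629° = 0.02843141 rad
x = r_b·(cos φ + φ·sin φ) = 86.485377·(0.99959585 + 0.02843141·0.02842758) = 86.520325
y = r_b·(sin φ − φ·cos φ) = 86.485377·(0.02842758 − 0.02843141·0.99959585) = 0.000662

x=86.520325 y=0.000662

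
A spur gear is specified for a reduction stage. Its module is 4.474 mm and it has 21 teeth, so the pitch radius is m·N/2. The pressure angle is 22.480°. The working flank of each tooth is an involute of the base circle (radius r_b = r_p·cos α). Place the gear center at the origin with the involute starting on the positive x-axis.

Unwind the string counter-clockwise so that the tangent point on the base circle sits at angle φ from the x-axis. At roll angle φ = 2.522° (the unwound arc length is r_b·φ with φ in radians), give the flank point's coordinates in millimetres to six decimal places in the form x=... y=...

x=43.449392 y=0.001234

pitch radius r_p = m·N/2 = 4.474·21/2 = 46.977000
base radius r_b = r_p·cos α = 46.977000·cos 22.480° = 43.407361
roll angle φ = 2.522° = 0.04401720 rad
x = r_b·(cos φ + φ·sin φ) = 43.407361·(0.99903140 + 0.04401720·0.04400299) = 43.449392
y = r_b·(sin φ − φ·cos φ) = 43.407361·(0.04400299 − 0.04401720·0.99903140) = 0.001234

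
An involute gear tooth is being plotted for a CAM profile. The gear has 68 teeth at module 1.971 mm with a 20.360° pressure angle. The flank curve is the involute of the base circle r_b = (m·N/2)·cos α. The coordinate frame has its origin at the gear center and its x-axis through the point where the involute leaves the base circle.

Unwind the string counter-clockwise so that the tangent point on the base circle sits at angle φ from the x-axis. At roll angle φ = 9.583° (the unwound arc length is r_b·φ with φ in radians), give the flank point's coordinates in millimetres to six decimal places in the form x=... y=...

pitch radius r_p = m·N/2 = 1.971·68/2 = 67.014000
base radius r_b = r_p·cos α = 67.014000·cos 20.360° = 62.827308
roll angle φ = 9.583° = 0.16725490 rad
x = r_b·(cos φ + φ·sin φ) = 62.827308·(0.98604547 + 0.16725490·0.16647619) = 63.699943
y = r_b·(sin φ − φ·cos φ) = 62.827308·(0.16647619 − 0.16725490·0.98604547) = 0.097712

x=63.699943 y=0.097712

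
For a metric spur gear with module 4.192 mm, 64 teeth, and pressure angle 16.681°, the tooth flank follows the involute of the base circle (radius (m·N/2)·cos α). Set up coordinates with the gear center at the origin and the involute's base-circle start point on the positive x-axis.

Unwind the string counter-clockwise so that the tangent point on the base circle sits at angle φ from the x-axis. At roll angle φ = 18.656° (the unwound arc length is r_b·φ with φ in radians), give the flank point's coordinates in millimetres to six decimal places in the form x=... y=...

pitch radius r_p = m·N/2 = 4.192·64/2 = 134.144000
base radius r_b = r_p·cos α = 134.144000·cos 16.681° = 128.498917
roll angle φ = 18.656° = 0.32560863 rad
x = r_b·(cos φ + φ·sin φ) = 128.498917·(0.94745621 + 0.32560863·0.31988549) = 135.131219
y = r_b·(sin φ − φ·cos φ) = 128.498917·(0.31988549 − 0.32560863·0.94745621) = 1.463034

x=135.131219 y=1.463034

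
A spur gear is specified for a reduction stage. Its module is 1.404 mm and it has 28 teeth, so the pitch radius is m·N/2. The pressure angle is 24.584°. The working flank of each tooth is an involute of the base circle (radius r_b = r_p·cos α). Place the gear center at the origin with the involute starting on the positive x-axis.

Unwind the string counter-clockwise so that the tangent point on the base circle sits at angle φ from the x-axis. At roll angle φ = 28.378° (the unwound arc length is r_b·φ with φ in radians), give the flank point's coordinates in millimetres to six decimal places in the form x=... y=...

pitch radius r_p = m·N/2 = 1.404·28/2 = 19.656000
base radius r_b = r_p·cos α = 19.656000·cos 24.584° = 17.874229
roll angle φ = 28.378° = 0.49528954 rad
x = r_b·(cos φ + φ·sin φ) = 17.874229·(0.87983113 + 0.49528954·0.47528641) = 19.933975
y = r_b·(sin φ − φ·cos φ) = 17.874229·(0.47528641 − 0.49528954·0.87983113) = 0.706305

x=19.933975 y=0.706305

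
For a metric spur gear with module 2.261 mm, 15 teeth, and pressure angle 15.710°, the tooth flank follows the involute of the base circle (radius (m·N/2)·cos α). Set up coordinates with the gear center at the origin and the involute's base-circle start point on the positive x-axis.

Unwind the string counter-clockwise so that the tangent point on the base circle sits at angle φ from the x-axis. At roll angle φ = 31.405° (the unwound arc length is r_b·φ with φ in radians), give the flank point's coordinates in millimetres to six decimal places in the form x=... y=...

pitch radius r_p = m·N/2 = 2.261·15/2 = 16.957500
base radius r_b = r_p·cos α = 16.957500·cos 15.710° = 16.324044
roll angle φ = 31.405° = 0.54812065 rad
x = r_b·(cos φ + φ·sin φ) = 16.324044·(0.85350533 + 0.54812065·0.52108412) = 18.595083
y = r_b·(sin φ − φ·cos φ) = 16.324044·(0.52108412 − 0.54812065·0.85350533) = 0.869422

x=18.595083 y=0.869422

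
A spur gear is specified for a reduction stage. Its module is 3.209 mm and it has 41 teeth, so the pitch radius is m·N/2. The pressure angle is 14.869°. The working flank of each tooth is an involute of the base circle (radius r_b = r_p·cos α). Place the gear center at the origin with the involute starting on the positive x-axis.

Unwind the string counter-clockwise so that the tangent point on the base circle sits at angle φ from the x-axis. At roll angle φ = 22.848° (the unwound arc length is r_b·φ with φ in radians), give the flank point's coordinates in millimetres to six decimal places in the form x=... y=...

pitch radius r_p = m·N/2 = 3.209·41/2 = 65.784500
base radius r_b = r_p·cos α = 65.784500·cos 14.869° = 63.581710
roll angle φ = 22.848° = 0.39877283 rad
x = r_b·(cos φ + φ·sin φ) = 63.581710·(0.92153818 + 0.39877283·0.38828775) = 68.437877
y = r_b·(sin φ − φ·cos φ) = 63.581710·(0.38828775 − 0.39877283·0.92153818) = 1.322713

x=68.437877 y=1.322713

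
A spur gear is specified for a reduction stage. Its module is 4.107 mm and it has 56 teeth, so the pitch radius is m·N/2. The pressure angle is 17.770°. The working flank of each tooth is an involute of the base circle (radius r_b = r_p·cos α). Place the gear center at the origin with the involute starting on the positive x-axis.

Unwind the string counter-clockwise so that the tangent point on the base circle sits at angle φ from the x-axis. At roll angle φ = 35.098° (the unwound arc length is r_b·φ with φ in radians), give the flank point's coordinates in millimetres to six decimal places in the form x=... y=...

pitch radius r_p = m·N/2 = 4.107·56/2 = 114.996000
base radius r_b = r_p·cos α = 114.996000·cos 17.770° = 109.509463
roll angle φ = 35.098° = 0.61257566 rad
x = r_b·(cos φ + φ·sin φ) = 109.509463·(0.81816979 + 0.61257566·0.57497669) = 128.168399
y = r_b·(sin φ − φ·cos φ) = 109.509463·(0.57497669 − 0.61257566·0.81816979) = 8.080243

x=128.168399 y=8.080243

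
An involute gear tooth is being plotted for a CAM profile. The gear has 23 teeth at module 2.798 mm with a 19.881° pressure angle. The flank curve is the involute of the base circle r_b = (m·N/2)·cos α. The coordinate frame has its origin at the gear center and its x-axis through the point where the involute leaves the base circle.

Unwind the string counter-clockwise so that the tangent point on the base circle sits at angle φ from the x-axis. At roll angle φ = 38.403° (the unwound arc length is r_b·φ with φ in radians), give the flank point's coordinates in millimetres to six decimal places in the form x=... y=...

x=36.311688 y=2.902869

pitch radius r_p = m·N/2 = 2.798·23/2 = 32.177000
base radius r_b = r_p·cos α = 32.177000·cos 19.881° = 30.259281
roll angle φ = 38.403° = 0.67025879 rad
x = r_b·(cos φ + φ·sin φ) = 30.259281·(0.78366093 + 0.67025879·0.62118881) = 36.311688
y = r_b·(sin φ − φ·cos φ) = 30.259281·(0.62118881 − 0.67025879·0.78366093) = 2.902869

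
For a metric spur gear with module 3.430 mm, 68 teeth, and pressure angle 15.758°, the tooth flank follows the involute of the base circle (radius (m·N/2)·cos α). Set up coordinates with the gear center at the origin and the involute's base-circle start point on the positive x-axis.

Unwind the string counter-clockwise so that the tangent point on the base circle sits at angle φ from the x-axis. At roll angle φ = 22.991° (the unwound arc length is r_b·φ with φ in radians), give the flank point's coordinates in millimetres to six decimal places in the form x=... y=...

pitch radius r_p = m·N/2 = 3.430·68/2 = 116.620000
base radius r_b = r_p·cos α = 116.620000·cos 15.758° = 112.237109
roll angle φ = 22.991° = 0.40126865 rad
x = r_b·(cos φ + φ·sin φ) = 112.237109·(0.92056622 + 0.40126865·0.39058653) = 120.912627
y = r_b·(sin φ − φ·cos φ) = 112.237109·(0.39058653 − 0.40126865·0.92056622) = 2.378548

x=120.912627 y=2.378548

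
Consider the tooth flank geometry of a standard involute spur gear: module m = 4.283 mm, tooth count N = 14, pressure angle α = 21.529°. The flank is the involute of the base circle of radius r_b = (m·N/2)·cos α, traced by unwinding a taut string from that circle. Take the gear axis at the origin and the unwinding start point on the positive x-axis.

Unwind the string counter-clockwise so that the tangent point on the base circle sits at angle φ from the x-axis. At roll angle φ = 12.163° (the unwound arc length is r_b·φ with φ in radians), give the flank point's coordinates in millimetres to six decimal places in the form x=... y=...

x=28.510633 y=0.088534

pitch radius r_p = m·N/2 = 4.283·14/2 = 29.981000
base radius r_b = r_p·cos α = 29.981000·cos 21.529° = 27.889284
roll angle φ = 12.163° = 0.21228440 rad
x = r_b·(cos φ + φ·sin φ) = 27.889284·(0.97755216 + 0.21228440·0.21069356) = 28.510633
y = r_b·(sin φ − φ·cos φ) = 27.889284·(0.21069356 − 0.21228440·0.97755216) = 0.088534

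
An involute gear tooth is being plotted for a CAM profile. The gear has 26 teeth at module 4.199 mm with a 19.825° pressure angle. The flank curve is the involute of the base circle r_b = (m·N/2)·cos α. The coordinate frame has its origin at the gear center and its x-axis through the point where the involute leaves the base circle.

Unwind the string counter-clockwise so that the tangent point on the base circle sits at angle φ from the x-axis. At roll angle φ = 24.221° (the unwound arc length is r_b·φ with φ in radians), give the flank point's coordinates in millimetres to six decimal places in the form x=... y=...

x=55.737250 y=1.270169

pitch radius r_p = m·N/2 = 4.199·26/2 = 54.587000
base radius r_b = r_p·cos α = 54.587000·cos 19.825° = 51.351786
roll angle φ = 24.221° = 0.42273620 rad
x = r_b·(cos φ + φ·sin φ) = 51.351786·(0.91196981 + 0.42273620·0.41025732) = 55.737250
y = r_b·(sin φ − φ·cos φ) = 51.351786·(0.41025732 − 0.42273620·0.91196981) = 1.270169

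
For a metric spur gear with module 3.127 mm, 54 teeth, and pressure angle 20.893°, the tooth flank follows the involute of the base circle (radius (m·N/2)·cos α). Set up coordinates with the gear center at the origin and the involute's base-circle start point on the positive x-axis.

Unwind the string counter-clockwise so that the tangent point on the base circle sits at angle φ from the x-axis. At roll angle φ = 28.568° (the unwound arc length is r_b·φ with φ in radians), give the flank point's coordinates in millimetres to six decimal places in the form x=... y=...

pitch radius r_p = m·N/2 = 3.127·54/2 = 84.429000
base radius r_b = r_p·cos α = 84.429000·cos 20.893° = 78.877629
roll angle φ = 28.568° = 0.49860566 rad
x = r_b·(cos φ + φ·sin φ) = 78.877629·(0.87825019 + 0.49860566·0.47820143) = 88.081396
y = r_b·(sin φ − φ·cos φ) = 78.877629·(0.47820143 − 0.49860566·0.87825019) = 3.178840

x=88.081396 y=3.178840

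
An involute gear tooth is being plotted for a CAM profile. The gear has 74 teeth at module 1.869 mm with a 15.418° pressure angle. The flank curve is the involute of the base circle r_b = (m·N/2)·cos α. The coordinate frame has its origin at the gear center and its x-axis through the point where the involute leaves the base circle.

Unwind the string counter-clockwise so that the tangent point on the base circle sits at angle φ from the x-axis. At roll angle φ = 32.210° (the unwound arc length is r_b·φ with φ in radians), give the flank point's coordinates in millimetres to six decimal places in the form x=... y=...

pitch radius r_p = m·N/2 = 1.869·74/2 = 69.153000
base radius r_b = r_p·cos α = 69.153000·cos 15.418° = 66.664317
roll angle φ = 32.210° = 0.56217055 rad
x = r_b·(cos φ + φ·sin φ) = 66.664317·(0.84610015 + 0.56217055·0.53302396) = 76.380676
y = r_b·(sin φ − φ·cos φ) = 66.664317·(0.53302396 − 0.56217055·0.84610015) = 3.824623

x=76.380676 y=3.824623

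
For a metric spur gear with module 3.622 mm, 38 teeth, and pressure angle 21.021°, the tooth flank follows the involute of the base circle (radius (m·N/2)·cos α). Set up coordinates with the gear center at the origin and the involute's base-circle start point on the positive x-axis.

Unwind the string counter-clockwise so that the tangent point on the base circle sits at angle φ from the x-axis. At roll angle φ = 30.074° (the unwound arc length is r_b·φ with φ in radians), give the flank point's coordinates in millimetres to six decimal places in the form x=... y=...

x=72.486969 y=3.012065

pitch radius r_p = m·N/2 = 3.622·38/2 = 68.818000
base radius r_b = r_p·cos α = 68.818000·cos 21.021° = 64.238094
roll angle φ = 30.074° = 0.52489032 rad
x = r_b·(cos φ + φ·sin φ) = 64.238094·(0.86537891 + 0.52489032·0.50111809) = 72.486969
y = r_b·(sin φ − φ·cos φ) = 64.238094·(0.50111809 − 0.52489032·0.86537891) = 3.012065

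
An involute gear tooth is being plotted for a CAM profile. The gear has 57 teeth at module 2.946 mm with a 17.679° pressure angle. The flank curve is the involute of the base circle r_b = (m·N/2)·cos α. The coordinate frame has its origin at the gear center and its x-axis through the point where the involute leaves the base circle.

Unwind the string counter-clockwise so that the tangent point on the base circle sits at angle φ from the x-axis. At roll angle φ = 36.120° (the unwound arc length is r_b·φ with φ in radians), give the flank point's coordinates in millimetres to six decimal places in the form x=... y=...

pitch radius r_p = m·N/2 = 2.946·57/2 = 83.961000
base radius r_b = r_p·cos α = 83.961000·cos 17.679° = 79.995761
roll angle φ = 36.120° = 0.63041293 rad
x = r_b·(cos φ + φ·sin φ) = 79.995761·(0.80778417 + 0.63041293·0.58947836) = 94.346917
y = r_b·(sin φ − φ·cos φ) = 79.995761·(0.58947836 − 0.63041293·0.80778417) = 6.418923

x=94.346917 y=6.418923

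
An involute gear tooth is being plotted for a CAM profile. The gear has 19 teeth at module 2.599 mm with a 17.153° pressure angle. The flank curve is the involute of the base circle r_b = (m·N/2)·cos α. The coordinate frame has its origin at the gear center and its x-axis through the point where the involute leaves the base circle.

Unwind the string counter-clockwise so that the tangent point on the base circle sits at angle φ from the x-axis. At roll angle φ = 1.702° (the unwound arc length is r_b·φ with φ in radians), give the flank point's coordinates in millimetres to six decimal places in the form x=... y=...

pitch radius r_p = m·N/2 = 2.599·19/2 = 24.690500
base radius r_b = r_p·cos α = 24.690500·cos 17.153° = 23.592282
roll angle φ = 1.702° = 0.02970550 rad
x = r_b·(cos φ + φ·sin φ) = 23.592282·(0.99955882 + 0.02970550·0.02970114) = 23.602688
y = r_b·(sin φ − φ·cos φ) = 23.592282·(0.02970114 − 0.02970550·0.99955882) = 0.000206

x=23.602688 y=0.000206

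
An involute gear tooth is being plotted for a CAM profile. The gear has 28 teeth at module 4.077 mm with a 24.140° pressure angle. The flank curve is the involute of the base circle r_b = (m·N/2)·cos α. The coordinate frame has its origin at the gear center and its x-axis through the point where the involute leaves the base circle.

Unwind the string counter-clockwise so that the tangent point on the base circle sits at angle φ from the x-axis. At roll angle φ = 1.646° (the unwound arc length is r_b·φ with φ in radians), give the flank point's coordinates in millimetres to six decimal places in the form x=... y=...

x=52.107955 y=0.000412

pitch radius r_p = m·N/2 = 4.077·28/2 = 57.078000
base radius r_b = r_p·cos α = 57.078000·cos 24.140° = 52.086465
roll angle φ = 1.646° = 0.02872812 rad
x = r_b·(cos φ + φ·sin φ) = 52.086465·(0.99958738 + 0.02872812·0.02872417) = 52.107955
y = r_b·(sin φ − φ·cos φ) = 52.086465·(0.02872417 − 0.02872812·0.99958738) = 0.000412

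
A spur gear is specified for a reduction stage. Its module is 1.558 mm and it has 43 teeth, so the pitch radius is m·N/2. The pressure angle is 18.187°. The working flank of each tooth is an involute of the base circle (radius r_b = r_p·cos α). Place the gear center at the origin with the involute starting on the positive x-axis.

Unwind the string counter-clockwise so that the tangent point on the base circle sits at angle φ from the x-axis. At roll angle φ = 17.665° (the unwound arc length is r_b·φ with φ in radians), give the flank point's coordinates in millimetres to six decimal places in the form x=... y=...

x=33.300353 y=0.307941

pitch radius r_p = m·N/2 = 1.558·43/2 = 33.497000
base radius r_b = r_p·cos α = 33.497000·cos 18.187° = 31.823587
roll angle φ = 17.665° = 0.30831241 rad
x = r_b·(cos φ + φ·sin φ) = 31.823587·(0.95284703 + 0.30831241·0.30345106) = 33.300353
y = r_b·(sin φ − φ·cos φ) = 31.823587·(0.30345106 − 0.30831241·0.95284703) = 0.307941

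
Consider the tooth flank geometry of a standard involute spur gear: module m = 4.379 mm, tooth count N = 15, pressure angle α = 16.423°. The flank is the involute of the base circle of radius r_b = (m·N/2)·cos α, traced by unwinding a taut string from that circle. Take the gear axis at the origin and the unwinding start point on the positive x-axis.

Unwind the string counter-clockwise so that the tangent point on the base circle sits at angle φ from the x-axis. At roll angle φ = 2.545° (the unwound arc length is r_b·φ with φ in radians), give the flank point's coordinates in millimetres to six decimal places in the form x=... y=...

pitch radius r_p = m·N/2 = 4.379·15/2 = 32.842500
base radius r_b = r_p·cos α = 32.842500·cos 16.423° = 31.502544
roll angle φ = 2.545° = 0.04441863 rad
x = r_b·(cos φ + φ·sin φ) = 31.502544·(0.99901365 + 0.04441863·0.04440402) = 31.533606
y = r_b·(sin φ − φ·cos φ) = 31.502544·(0.04440402 − 0.04441863·0.99901365) = 0.000920

x=31.533606 y=0.000920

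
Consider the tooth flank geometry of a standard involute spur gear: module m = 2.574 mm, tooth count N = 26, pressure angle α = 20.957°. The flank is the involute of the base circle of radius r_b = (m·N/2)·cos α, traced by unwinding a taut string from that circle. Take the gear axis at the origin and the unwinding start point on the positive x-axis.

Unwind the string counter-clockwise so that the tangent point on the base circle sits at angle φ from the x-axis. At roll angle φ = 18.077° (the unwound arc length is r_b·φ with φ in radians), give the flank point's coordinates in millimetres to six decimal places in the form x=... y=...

x=32.765240 y=0.323884

pitch radius r_p = m·N/2 = 2.574·26/2 = 33.462000
base radius r_b = r_p·cos α = 33.462000·cos 20.957° = 31.248459
roll angle φ = 18.077° = 0.31550317 rad
x = r_b·(cos φ + φ·sin φ) = 31.248459·(0.95064037 + 0.31550317·0.31029484) = 32.765240
y = r_b·(sin φ − φ·cos φ) = 31.248459·(0.31029484 − 0.31550317·0.95064037) = 0.323884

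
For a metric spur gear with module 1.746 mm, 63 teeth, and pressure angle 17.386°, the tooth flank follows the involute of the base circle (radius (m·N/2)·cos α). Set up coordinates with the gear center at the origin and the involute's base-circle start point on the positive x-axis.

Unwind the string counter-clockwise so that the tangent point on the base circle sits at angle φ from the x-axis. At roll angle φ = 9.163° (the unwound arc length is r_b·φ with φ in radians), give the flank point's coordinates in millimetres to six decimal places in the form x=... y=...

pitch radius r_p = m·N/2 = 1.746·63/2 = 54.999000
base radius r_b = r_p·cos α = 54.999000·cos 17.386° = 52.486281
roll angle φ = 9.163° = 0.15992452 rad
x = r_b·(cos φ + φ·sin φ) = 52.486281·(0.98723931 + 0.15992452·0.15924369) = 53.153186
y = r_b·(sin φ − φ·cos φ) = 52.486281·(0.15924369 − 0.15992452·0.98723931) = 0.071377

x=53.153186 y=0.071377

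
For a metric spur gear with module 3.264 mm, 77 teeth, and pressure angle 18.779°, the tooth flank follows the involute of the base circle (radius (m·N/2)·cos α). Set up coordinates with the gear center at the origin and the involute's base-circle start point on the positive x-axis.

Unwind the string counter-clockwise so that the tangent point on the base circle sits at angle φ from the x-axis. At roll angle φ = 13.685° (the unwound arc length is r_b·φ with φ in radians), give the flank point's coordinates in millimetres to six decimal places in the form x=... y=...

pitch radius r_p = m·N/2 = 3.264·77/2 = 125.664000
base radius r_b = r_p·cos α = 125.664000·cos 18.779° = 118.974568
roll angle φ = 13.685° = 0.23884831 rad
x = r_b·(cos φ + φ·sin φ) = 118.974568·(0.97161109 + 0.23884831·0.23658379) = 122.319981
y = r_b·(sin φ − φ·cos φ) = 118.974568·(0.23658379 − 0.23884831·0.97161109) = 0.537304

x=122.319981 y=0.537304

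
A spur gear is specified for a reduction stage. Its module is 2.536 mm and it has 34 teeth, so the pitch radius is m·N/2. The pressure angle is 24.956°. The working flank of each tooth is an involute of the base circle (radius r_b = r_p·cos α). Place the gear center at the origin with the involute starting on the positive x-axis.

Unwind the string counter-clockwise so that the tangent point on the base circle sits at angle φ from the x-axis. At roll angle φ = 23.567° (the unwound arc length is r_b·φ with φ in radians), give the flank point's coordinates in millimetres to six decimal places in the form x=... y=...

pitch radius r_p = m·N/2 = 2.536·34/2 = 43.112000
base radius r_b = r_p·cos α = 43.112000·cos 24.956° = 39.086722
roll angle φ = 23.567° = 0.41132174 rad
x = r_b·(cos φ + φ·sin φ) = 39.086722·(0.91659316 + 0.41132174·0.39982118) = 42.254634
y = r_b·(sin φ − φ·cos φ) = 39.086722·(0.39982118 − 0.41132174·0.91659316) = 0.891431

x=42.254634 y=0.891431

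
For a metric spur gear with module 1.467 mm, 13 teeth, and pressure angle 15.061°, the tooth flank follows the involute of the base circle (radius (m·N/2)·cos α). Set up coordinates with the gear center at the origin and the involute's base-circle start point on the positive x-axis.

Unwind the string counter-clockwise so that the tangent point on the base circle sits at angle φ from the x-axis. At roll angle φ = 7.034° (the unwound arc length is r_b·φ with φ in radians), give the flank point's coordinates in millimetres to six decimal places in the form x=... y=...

x=9.277081 y=0.005671

pitch radius r_p = m·N/2 = 1.467·13/2 = 9.535500
base radius r_b = r_p·cos α = 9.535500·cos 15.061° = 9.207953
roll angle φ = 7.034° = 0.12276646 rad
x = r_b·(cos φ + φ·sin φ) = 9.207953·(0.99247366 + 0.12276646·0.12245831) = 9.277081
y = r_b·(sin φ − φ·cos φ) = 9.207953·(0.12245831 − 0.12276646·0.99247366) = 0.005671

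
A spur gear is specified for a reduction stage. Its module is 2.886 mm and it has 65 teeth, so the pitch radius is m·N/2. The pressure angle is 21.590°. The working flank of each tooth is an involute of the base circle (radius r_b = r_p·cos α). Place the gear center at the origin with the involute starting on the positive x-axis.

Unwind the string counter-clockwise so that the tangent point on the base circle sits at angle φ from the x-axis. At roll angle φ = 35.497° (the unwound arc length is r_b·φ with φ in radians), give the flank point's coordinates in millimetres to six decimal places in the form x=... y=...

pitch radius r_p = m·N/2 = 2.886·65/2 = 93.795000
base radius r_b = r_p·cos α = 93.795000·cos 21.590° = 87.214410
roll angle φ = 35.497° = 0.61953952 rad
x = r_b·(cos φ + φ·sin φ) = 87.214410·(0.81414592 + 0.61953952·0.58066033) = 102.379945
y = r_b·(sin φ − φ·cos φ) = 87.214410·(0.58066033 − 0.61953952·0.81414592) = 6.651385

x=102.379945 y=6.651385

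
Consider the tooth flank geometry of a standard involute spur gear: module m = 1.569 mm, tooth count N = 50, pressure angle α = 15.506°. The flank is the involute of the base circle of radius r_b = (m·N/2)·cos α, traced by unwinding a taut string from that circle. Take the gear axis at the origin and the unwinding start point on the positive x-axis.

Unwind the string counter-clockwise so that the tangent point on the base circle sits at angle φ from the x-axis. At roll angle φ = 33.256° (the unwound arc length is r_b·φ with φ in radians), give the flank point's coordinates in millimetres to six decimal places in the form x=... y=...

x=43.637882 y=2.381658

pitch radius r_p = m·N/2 = 1.569·50/2 = 39.225000
base radius r_b = r_p·cos α = 39.225000·cos 15.506° = 37.797307
roll angle φ = 33.256° = 0.58042670 rad
x = r_b·(cos φ + φ·sin φ) = 37.797307·(0.83622873 + 0.58042670·0.54838080) = 43.637882
y = r_b·(sin φ − φ·cos φ) = 37.797307·(0.54838080 − 0.58042670·0.83622873) = 2.381658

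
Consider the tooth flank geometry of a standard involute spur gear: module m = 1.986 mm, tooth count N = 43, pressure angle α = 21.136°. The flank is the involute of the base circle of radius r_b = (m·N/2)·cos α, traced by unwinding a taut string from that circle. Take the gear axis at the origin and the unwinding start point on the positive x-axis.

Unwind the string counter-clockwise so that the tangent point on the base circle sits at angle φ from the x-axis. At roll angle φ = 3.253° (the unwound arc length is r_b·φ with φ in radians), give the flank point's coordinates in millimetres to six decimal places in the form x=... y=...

pitch radius r_p = m·N/2 = 1.986·43/2 = 42.699000
base radius r_b = r_p·cos α = 42.699000·cos 21.136° = 39.826517
roll angle φ = 3.253° = 0.05677556 rad
x = r_b·(cos φ + φ·sin φ) = 39.826517·(0.99838870 + 0.05677556·0.05674506) = 39.890655
y = r_b·(sin φ − φ·cos φ) = 39.826517·(0.05674506 − 0.05677556·0.99838870) = 0.002429

x=39.890655 y=0.002429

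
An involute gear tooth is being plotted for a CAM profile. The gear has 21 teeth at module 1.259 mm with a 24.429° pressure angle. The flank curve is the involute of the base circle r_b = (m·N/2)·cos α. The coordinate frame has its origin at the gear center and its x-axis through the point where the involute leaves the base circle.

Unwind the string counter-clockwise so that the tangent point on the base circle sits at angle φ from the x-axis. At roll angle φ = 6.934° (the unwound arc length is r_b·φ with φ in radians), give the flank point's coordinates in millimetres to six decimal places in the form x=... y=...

pitch radius r_p = m·N/2 = 1.259·21/2 = 13.219500
base radius r_b = r_p·cos α = 13.219500·cos 24.429° = 12.036017
roll angle φ = 6.934° = 0.12102113 rad
x = r_b·(cos φ + φ·sin φ) = 12.036017·(0.99268588 + 0.12102113·0.12072593) = 12.123835
y = r_b·(sin φ − φ·cos φ) = 12.036017·(0.12072593 − 0.12102113·0.99268588) = 0.007101

x=12.123835 y=0.007101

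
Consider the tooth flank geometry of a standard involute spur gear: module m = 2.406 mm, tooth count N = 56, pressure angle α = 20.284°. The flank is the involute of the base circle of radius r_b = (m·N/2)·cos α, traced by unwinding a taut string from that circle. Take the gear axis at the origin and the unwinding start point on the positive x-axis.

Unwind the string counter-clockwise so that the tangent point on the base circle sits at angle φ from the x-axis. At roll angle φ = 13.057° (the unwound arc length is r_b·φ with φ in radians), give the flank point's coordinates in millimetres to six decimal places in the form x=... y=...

pitch radius r_p = m·N/2 = 2.406·56/2 = 67.368000
base radius r_b = r_p·cos α = 67.368000·cos 20.284° = 63.190226
roll angle φ = 13.057° = 0.22788764 rad
x = r_b·(cos φ + φ·sin φ) = 63.190226·(0.97414579 + 0.22788764·0.22592028) = 64.809806
y = r_b·(sin φ − φ·cos φ) = 63.190226·(0.22592028 − 0.22788764·0.97414579) = 0.247990

x=64.809806 y=0.247990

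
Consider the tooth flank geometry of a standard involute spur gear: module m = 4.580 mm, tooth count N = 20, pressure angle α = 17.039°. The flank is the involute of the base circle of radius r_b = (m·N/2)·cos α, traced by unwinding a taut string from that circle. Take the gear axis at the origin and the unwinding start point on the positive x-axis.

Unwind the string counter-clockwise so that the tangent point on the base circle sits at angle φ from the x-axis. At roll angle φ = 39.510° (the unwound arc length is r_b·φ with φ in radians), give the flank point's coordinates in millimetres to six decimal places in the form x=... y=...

x=52.995658 y=4.562568

pitch radius r_p = m·N/2 = 4.580·20/2 = 45.800000
base radius r_b = r_p·cos α = 45.800000·cos 17.039° = 43.789633
roll angle φ = 39.510° = 0.68957959 rad
x = r_b·(cos φ + φ·sin φ) = 43.789633·(0.77151356 + 0.68957959·0.63621288) = 52.995658
y = r_b·(sin φ − φ·cos φ) = 43.789633·(0.63621288 − 0.68957959·0.77151356) = 4.562568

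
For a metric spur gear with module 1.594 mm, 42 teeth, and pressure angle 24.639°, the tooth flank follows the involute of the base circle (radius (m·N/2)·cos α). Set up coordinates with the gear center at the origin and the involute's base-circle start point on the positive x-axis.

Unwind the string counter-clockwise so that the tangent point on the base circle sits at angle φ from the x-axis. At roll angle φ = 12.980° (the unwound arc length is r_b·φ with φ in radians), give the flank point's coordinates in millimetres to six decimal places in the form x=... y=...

pitch radius r_p = m·N/2 = 1.594·42/2 = 33.474000
base radius r_b = r_p·cos α = 33.474000·cos 24.639° = 30.426277
roll angle φ = 12.980° = 0.22654374 rad
x = r_b·(cos φ + φ·sin φ) = 30.426277·(0.97444853 + 0.22654374·0.22461092) = 31.197058
y = r_b·(sin φ − φ·cos φ) = 30.426277·(0.22461092 − 0.22654374·0.97444853) = 0.117315

x=31.197058 y=0.117315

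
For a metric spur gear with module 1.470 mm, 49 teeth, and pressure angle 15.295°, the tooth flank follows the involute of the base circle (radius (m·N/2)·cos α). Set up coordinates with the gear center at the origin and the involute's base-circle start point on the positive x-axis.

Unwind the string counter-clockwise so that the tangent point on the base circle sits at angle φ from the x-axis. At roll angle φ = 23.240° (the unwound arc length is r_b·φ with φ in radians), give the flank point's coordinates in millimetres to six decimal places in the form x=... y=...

pitch radius r_p = m·N/2 = 1.470·49/2 = 36.015000
base radius r_b = r_p·cos α = 36.015000·cos 15.295° = 34.739365
roll angle φ = 23.240° = 0.40561452 rad
x = r_b·(cos φ + φ·sin φ) = 34.739365·(0.91886009 + 0.40561452·0.39458349) = 37.480609
y = r_b·(sin φ − φ·cos φ) = 34.739365·(0.39458349 − 0.40561452·0.91886009) = 0.760115

x=37.480609 y=0.760115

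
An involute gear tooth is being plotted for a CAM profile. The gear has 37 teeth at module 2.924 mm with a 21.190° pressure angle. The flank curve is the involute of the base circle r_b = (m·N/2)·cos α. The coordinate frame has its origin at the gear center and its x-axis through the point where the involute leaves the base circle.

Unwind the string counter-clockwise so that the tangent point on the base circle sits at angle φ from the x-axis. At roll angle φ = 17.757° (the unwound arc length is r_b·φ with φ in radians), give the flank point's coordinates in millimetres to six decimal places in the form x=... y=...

pitch radius r_p = m·N/2 = 2.924·37/2 = 54.094000
base radius r_b = r_p·cos α = 54.094000·cos 21.190° = 50.436537
roll angle φ = 17.757° = 0.30991812 rad
x = r_b·(cos φ + φ·sin φ) = 50.436537·(0.95235855 + 0.30991812·0.30498065) = 52.800880
y = r_b·(sin φ − φ·cos φ) = 50.436537·(0.30498065 − 0.30991812·0.95235855) = 0.495664

x=52.800880 y=0.495664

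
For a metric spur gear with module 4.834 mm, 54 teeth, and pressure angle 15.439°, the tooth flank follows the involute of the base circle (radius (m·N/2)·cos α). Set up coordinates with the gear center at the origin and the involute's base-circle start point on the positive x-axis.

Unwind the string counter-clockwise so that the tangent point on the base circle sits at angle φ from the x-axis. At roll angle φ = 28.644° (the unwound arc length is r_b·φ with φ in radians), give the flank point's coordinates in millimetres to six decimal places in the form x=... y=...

x=140.561148 y=5.110075

pitch radius r_p = m·N/2 = 4.834·54/2 = 130.518000
base radius r_b = r_p·cos α = 130.518000·cos 15.439° = 125.808183
roll angle φ = 28.644° = 0.49993211 rad
x = r_b·(cos φ + φ·sin φ) = 125.808183·(0.87761511 + 0.49993211·0.47936596) = 140.561148
y = r_b·(sin φ − φ·cos φ) = 125.808183·(0.47936596 − 0.49993211·0.87761511) = 5.110075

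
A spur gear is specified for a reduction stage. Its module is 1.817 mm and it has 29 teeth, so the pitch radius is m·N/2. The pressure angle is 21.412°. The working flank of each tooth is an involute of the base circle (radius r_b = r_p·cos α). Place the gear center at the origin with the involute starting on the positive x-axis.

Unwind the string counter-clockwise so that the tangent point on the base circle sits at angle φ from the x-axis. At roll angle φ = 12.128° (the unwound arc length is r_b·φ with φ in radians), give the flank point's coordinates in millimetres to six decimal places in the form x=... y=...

pitch radius r_p = m·N/2 = 1.817·29/2 = 26.346500
base radius r_b = r_p·cos α = 26.346500·cos 21.412° = 24.528048
roll angle φ = 12.128° = 0.21167353 rad
x = r_b·(cos φ + φ·sin φ) = 24.528048·(0.97768068 + 0.21167353·0.21009637) = 25.071406
y = r_b·(sin φ − φ·cos φ) = 24.528048·(0.21009637 − 0.21167353·0.97768068) = 0.077196

x=25.071406 y=0.077196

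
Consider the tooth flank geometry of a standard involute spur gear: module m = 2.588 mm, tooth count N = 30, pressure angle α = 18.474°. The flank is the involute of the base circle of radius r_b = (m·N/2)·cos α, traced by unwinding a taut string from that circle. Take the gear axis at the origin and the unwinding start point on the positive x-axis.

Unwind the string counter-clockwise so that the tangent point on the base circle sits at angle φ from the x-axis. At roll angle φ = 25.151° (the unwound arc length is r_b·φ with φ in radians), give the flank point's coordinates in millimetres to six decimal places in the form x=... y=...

x=40.197865 y=1.018270

pitch radius r_p = m·N/2 = 2.588·30/2 = 38.820000
base radius r_b = r_p·cos α = 38.820000·cos 18.474° = 36.819510
roll angle φ = 25.151° = 0.43896776 rad
x = r_b·(cos φ + φ·sin φ) = 36.819510·(0.90519085 + 0.43896776·0.42500532) = 40.197865
y = r_b·(sin φ − φ·cos φ) = 36.819510·(0.42500532 − 0.43896776·0.90519085) = 1.018270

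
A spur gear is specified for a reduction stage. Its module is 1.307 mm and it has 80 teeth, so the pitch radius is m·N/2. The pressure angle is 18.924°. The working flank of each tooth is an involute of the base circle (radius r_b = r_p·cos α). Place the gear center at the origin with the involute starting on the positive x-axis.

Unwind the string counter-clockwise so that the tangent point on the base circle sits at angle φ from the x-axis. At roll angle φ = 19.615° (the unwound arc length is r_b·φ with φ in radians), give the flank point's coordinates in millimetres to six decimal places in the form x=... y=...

x=52.267926 y=0.653704

pitch radius r_p = m·N/2 = 1.307·80/2 = 52.280000
base radius r_b = r_p·cos α = 52.280000·cos 18.924° = 49.454245
roll angle φ = 19.615° = 0.34234633 rad
x = r_b·(cos φ + φ·sin φ) = 49.454245·(0.94196960 + 0.34234633·0.33569819) = 52.267926
y = r_b·(sin φ − φ·cos φ) = 49.454245·(0.33569819 − 0.34234633·0.94196960) = 0.653704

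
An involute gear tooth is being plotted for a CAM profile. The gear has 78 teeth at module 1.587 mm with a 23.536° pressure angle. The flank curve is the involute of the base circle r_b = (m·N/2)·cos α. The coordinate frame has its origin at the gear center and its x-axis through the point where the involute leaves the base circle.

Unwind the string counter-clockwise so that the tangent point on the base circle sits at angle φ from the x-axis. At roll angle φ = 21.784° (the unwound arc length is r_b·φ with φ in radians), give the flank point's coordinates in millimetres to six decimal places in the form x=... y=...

x=60.698344 y=1.024598

pitch radius r_p = m·N/2 = 1.587·78/2 = 61.893000
base radius r_b = r_p·cos α = 61.893000·cos 23.536° = 56.744081
roll angle φ = 21.784° = 0.38020252 rad
x = r_b·(cos φ + φ·sin φ) = 56.744081·(0.92858950 + 0.38020252·0.37110854) = 60.698344
y = r_b·(sin φ − φ·cos φ) = 56.744081·(0.37110854 − 0.38020252·0.92858950) = 1.024598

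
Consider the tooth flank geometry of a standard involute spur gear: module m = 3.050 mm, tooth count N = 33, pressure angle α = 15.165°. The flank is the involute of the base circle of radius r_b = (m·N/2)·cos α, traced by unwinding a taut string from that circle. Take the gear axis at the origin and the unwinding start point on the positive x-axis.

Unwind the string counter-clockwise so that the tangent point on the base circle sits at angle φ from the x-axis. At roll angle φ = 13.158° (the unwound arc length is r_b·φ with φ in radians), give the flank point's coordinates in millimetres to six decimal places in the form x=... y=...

x=49.836508 y=0.195065

pitch radius r_p = m·N/2 = 3.050·33/2 = 50.325000
base radius r_b = r_p·cos α = 50.325000·cos 15.165° = 48.572506
roll angle φ = 13.158° = 0.22965042 rad
x = r_b·(cos φ + φ·sin φ) = 48.572506·(0.97374603 + 0.22965042·0.22763714) = 49.836508
y = r_b·(sin φ − φ·cos φ) = 48.572506·(0.22763714 − 0.22965042·0.97374603) = 0.195065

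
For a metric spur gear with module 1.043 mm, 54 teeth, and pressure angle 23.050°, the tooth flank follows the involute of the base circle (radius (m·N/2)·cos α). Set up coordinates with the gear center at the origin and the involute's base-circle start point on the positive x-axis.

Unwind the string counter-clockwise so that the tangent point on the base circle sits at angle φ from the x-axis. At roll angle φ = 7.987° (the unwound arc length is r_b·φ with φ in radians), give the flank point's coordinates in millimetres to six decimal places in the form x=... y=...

pitch radius r_p = m·N/2 = 1.043·54/2 = 28.161000
base radius r_b = r_p·cos α = 28.161000·cos 23.050° = 25.912725
roll angle φ = 7.987° = 0.13939945 rad
x = r_b·(cos φ + φ·sin φ) = 25.912725·(0.99029962 + 0.13939945·0.13894841) = 26.163274
y = r_b·(sin φ − φ·cos φ) = 25.912725·(0.13894841 − 0.13939945·0.99029962) = 0.023352

x=26.163274 y=0.023352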